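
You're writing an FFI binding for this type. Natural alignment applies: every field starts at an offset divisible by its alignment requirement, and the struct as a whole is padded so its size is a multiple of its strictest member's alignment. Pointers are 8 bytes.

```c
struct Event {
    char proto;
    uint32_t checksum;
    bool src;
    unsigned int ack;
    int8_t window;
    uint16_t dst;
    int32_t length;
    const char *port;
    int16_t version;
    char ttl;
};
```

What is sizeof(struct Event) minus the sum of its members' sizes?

proto at 0 (size 1, align 1) → ends 1
pad 3 to align 4 for checksum
checksum at 4 (size 4, align 4) → ends 8
src at 8 (size 1, align 1) → ends 9
pad 3 to align 4 for ack
ack at 12 (size 4, align 4) → ends 16
window at 16 (size 1, align 1) → ends 17
pad 1 to align 2 for dst
dst at 18 (size 2, align 2) → ends 20
length at 20 (size 4, align 4) → ends 24
port at 24 (size 8, align 8) → ends 32
version at 32 (size 2, align 2) → ends 34
ttl at 34 (size 1, align 1) → ends 35
tail pad 5 to reach multiple of 8
total 40 bytes, alignment 8
data bytes 28, size 40 → padding 12

12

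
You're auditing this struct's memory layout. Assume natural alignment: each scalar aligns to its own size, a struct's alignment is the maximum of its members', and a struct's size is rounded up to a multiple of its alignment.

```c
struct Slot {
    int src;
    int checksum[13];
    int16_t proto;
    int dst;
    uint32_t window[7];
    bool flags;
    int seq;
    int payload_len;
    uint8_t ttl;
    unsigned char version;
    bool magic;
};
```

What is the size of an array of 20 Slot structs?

0..4  src  (4B, 4-aligned)
4..56  checksum  (52B, 4-aligned)
56..58  proto  (2B, 2-aligned)
58..60  -- padding (2B)
60..64  dst  (4B, 4-aligned)
64..92  window  (28B, 4-aligned)
92..93  flags  (1B, 1-aligned)
93..96  -- padding (3B)
96..100  seq  (4B, 4-aligned)
100..104  payload_len  (4B, 4-aligned)
104..105  ttl  (1B, 1-aligned)
105..106  version  (1B, 1-aligned)
106..107  magic  (1B, 1-aligned)
107..108  -- tail padding (1B)
sizeof = 108, alignof = 4
array of 20: 20 × 108 = 2160

2160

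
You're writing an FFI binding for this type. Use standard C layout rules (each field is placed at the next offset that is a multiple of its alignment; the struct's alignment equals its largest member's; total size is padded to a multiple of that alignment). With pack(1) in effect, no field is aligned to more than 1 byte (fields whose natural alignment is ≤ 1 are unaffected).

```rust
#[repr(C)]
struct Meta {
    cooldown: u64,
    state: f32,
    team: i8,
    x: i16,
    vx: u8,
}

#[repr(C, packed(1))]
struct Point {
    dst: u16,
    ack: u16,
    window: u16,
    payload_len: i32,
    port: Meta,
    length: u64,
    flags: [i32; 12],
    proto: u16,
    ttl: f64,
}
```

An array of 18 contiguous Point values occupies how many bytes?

1800

Meta: cooldown at 0 (size 8, align 8) → ends 8; state at 8 (size 4, align 4) → ends 12; team at 12 (size 1, align 1) → ends 13; pad 1 to align 2 for x; x at 14 (size 2, align 2) → ends 16; vx at 16 (size 1, align 1) → ends 17; tail pad 7 to reach multiple of 8; total 24 bytes, alignment 8
dst at 0 (size 2, align 1) → ends 2
ack at 2 (size 2, align 1) → ends 4
window at 4 (size 2, align 1) → ends 6
payload_len at 6 (size 4, align 1) → ends 10
port at 10 (size 24, align 1) → ends 34
length at 34 (size 8, align 1) → ends 42
flags at 42 (size 48, align 1) → ends 90
proto at 90 (size 2, align 1) → ends 92
ttl at 92 (size 8, align 1) → ends 100
total 100 bytes, alignment 1
array of 18: 18 × 100 = 1800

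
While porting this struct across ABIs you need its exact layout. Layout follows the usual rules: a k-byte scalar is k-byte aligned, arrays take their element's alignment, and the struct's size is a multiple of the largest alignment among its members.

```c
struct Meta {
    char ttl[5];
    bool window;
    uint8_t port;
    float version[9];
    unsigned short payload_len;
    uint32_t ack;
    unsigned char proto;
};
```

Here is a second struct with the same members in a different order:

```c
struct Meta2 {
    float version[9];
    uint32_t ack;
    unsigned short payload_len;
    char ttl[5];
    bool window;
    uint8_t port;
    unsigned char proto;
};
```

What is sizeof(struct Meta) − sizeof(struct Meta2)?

4

0..5  ttl  (5B, 1-aligned)
5..6  window  (1B, 1-aligned)
6..7  port  (1B, 1-aligned)
7..8  -- padding (1B)
8..44  version  (36B, 4-aligned)
44..46  payload_len  (2B, 2-aligned)
46..48  -- padding (2B)
48..52  ack  (4B, 4-aligned)
52..53  proto  (1B, 1-aligned)
53..56  -- tail padding (3B)
sizeof = 56, alignof = 4
— Meta2 —
0..36  version  (36B, 4-aligned)
36..40  ack  (4B, 4-aligned)
40..42  payload_len  (2B, 2-aligned)
42..47  ttl  (5B, 1-aligned)
47..48  window  (1B, 1-aligned)
48..49  port  (1B, 1-aligned)
49..50  proto  (1B, 1-aligned)
50..52  -- tail padding (2B)
sizeof = 52, alignof = 4
56 − 52 = 4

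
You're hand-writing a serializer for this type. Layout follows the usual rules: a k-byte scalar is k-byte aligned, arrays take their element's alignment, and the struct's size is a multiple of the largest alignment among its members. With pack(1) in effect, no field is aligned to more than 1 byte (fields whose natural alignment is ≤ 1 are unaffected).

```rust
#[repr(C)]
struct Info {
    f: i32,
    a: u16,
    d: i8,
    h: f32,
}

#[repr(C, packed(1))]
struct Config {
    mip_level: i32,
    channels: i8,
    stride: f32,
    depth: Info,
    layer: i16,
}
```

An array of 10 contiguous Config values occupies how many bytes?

Info: 0..4  f  (4B, 4-aligned); 4..6  a  (2B, 2-aligned); 6..7  d  (1B, 1-aligned); 7..8  -- padding (1B); 8..12  h  (4B, 4-aligned); sizeof = 12, alignof = 4
0..4  mip_level  (4B, 1-aligned)
4..5  channels  (1B, 1-aligned)
5..9  stride  (4B, 1-aligned)
9..21  depth  (12B, 1-aligned)
21..23  layer  (2B, 1-aligned)
sizeof = 23, alignof = 1
array of 10: 10 × 23 = 230

230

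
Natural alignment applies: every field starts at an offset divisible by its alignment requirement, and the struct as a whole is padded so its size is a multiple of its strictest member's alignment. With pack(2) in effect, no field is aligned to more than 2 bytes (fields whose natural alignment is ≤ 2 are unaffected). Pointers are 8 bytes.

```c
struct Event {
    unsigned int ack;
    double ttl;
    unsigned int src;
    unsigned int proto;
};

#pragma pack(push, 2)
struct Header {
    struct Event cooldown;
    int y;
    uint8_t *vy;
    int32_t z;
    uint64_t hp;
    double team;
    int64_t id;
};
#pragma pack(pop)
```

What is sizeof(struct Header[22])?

1408

Event: 0..4  ack  (4B, 4-aligned); 4..8  -- padding (4B); 8..16  ttl  (8B, 8-aligned); 16..20  src  (4B, 4-aligned); 20..24  proto  (4B, 4-aligned); sizeof = 24, alignof = 8
0..24  cooldown  (24B, 2-aligned)
24..28  y  (4B, 2-aligned)
28..36  vy  (8B, 2-aligned)
36..40  z  (4B, 2-aligned)
40..48  hp  (8B, 2-aligned)
48..56  team  (8B, 2-aligned)
56..64  id  (8B, 2-aligned)
sizeof = 64, alignof = 2
array of 22: 22 × 64 = 1408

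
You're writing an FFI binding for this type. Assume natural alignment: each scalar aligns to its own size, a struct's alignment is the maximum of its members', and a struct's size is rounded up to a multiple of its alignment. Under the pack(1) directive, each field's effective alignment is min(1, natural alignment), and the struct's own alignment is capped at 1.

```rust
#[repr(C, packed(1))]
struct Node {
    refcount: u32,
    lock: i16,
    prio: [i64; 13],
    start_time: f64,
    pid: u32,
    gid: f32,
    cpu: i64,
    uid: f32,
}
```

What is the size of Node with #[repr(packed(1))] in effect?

@0: refcount [4B, align 1] → 4
@4: lock [2B, align 1] → 6
@6: prio [104B, align 1] → 110
@110: start_time [8B, align 1] → 118
@118: pid [4B, align 1] → 122
@122: gid [4B, align 1] → 126
@126: cpu [8B, align 1] → 134
@134: uid [4B, align 1] → 138
size 138, align 1

138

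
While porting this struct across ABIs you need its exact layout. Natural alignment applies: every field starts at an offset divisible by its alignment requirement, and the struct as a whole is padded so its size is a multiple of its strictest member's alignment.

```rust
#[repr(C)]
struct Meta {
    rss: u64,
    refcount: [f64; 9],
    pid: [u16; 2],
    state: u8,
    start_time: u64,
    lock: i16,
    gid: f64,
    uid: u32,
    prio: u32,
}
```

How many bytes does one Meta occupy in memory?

120

0..8  rss  (8B, 8-aligned)
8..80  refcount  (72B, 8-aligned)
80..84  pid  (4B, 2-aligned)
84..85  state  (1B, 1-aligned)
85..88  -- padding (3B)
88..96  start_time  (8B, 8-aligned)
96..98  lock  (2B, 2-aligned)
98..104  -- padding (6B)
104..112  gid  (8B, 8-aligned)
112..116  uid  (4B, 4-aligned)
116..120  prio  (4B, 4-aligned)
sizeof = 120, alignof = 8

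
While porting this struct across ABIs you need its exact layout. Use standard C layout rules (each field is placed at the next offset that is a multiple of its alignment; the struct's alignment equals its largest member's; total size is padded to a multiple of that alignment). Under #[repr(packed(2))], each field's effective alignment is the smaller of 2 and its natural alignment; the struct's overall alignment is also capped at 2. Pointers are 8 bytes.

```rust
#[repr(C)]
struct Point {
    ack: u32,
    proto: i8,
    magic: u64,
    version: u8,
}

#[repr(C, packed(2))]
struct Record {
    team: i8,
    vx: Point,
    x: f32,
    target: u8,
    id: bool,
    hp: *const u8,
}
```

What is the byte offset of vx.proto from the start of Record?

Point: 0..4  ack  (4B, 4-aligned); 4..5  proto  (1B, 1-aligned); 5..8  -- padding (3B); 8..16  magic  (8B, 8-aligned); 16..17  version  (1B, 1-aligned); 17..24  -- tail padding (7B); sizeof = 24, alignof = 8
0..1  team  (1B, 1-aligned)
1..2  -- padding (1B)
2..26  vx  (24B, 2-aligned)
within Point: proto at 4
2 + 4 = 6

6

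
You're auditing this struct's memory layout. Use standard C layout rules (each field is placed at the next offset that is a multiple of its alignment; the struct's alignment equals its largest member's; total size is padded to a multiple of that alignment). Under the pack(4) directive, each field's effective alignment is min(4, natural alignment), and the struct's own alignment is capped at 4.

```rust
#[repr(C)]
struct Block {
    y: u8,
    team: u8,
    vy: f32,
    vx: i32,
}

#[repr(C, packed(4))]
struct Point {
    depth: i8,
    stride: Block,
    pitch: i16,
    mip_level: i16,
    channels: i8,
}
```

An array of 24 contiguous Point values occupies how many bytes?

576

Block: 0..1  y  (1B, 1-aligned); 1..2  team  (1B, 1-aligned); 2..4  -- padding (2B); 4..8  vy  (4B, 4-aligned); 8..12  vx  (4B, 4-aligned); sizeof = 12, alignof = 4
0..1  depth  (1B, 1-aligned)
1..4  -- padding (3B)
4..16  stride  (12B, 4-aligned)
16..18  pitch  (2B, 2-aligned)
18..20  mip_level  (2B, 2-aligned)
20..21  channels  (1B, 1-aligned)
21..24  -- tail padding (3B)
sizeof = 24, alignof = 4
array of 24: 24 × 24 = 576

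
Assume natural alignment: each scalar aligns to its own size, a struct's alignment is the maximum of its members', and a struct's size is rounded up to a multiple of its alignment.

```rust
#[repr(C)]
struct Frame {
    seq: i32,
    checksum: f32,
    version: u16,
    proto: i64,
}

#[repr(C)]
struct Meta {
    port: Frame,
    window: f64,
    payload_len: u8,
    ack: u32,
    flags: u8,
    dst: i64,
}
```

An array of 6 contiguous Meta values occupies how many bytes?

Frame: 0..4  seq  (4B, 4-aligned); 4..8  checksum  (4B, 4-aligned); 8..10  version  (2B, 2-aligned); 10..16  -- padding (6B); 16..24  proto  (8B, 8-aligned); sizeof = 24, alignof = 8
0..24  port  (24B, 8-aligned)
24..32  window  (8B, 8-aligned)
32..33  payload_len  (1B, 1-aligned)
33..36  -- padding (3B)
36..40  ack  (4B, 4-aligned)
40..41  flags  (1B, 1-aligned)
41..48  -- padding (7B)
48..56  dst  (8B, 8-aligned)
sizeof = 56, alignof = 8
array of 6: 6 × 56 = 336

336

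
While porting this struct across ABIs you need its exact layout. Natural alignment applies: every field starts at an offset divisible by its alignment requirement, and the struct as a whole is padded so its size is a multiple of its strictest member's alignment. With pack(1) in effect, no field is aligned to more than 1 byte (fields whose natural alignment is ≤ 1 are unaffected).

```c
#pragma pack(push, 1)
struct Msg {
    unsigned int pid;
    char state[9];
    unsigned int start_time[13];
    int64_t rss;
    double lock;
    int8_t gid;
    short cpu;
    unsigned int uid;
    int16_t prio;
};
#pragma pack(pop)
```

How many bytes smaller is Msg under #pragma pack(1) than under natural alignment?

natural layout:
  @0: pid [4B, align 4] → 4
  @4: state [9B, align 1] → 13
  +3 pad (align 4)
  @16: start_time [52B, align 4] → 68
  +4 pad (align 8)
  @72: rss [8B, align 8] → 80
  @80: lock [8B, align 8] → 88
  @88: gid [1B, align 1] → 89
  +1 pad (align 2)
  @90: cpu [2B, align 2] → 92
  @92: uid [4B, align 4] → 96
  @96: prio [2B, align 2] → 98
  +6 tail pad (align 8)
  size 104, align 8
packed(1) layout:
  @0: pid [4B, align 1] → 4
  @4: state [9B, align 1] → 13
  @13: start_time [52B, align 1] → 65
  @65: rss [8B, align 1] → 73
  @73: lock [8B, align 1] → 81
  @81: gid [1B, align 1] → 82
  @82: cpu [2B, align 1] → 84
  @84: uid [4B, align 1] → 88
  @88: prio [2B, align 1] → 90
  size 90, align 1
104 − 90 = 14

14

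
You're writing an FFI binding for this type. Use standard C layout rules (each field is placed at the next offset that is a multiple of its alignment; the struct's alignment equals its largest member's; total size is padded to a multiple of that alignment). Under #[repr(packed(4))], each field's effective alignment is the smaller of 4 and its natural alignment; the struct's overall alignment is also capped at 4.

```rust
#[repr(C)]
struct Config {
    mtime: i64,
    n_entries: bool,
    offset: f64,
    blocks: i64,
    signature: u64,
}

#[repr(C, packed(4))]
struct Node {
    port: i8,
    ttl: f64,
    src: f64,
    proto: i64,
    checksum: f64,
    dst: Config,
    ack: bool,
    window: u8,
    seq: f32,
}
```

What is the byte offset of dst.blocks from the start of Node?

Config: 0..8  mtime  (8B, 8-aligned); 8..9  n_entries  (1B, 1-aligned); 9..16  -- padding (7B); 16..24  offset  (8B, 8-aligned); 24..32  blocks  (8B, 8-aligned); 32..40  signature  (8B, 8-aligned); sizeof = 40, alignof = 8
0..1  port  (1B, 1-aligned)
1..4  -- padding (3B)
4..12  ttl  (8B, 4-aligned)
12..20  src  (8B, 4-aligned)
20..28  proto  (8B, 4-aligned)
28..36  checksum  (8B, 4-aligned)
36..76  dst  (40B, 4-aligned)
within Config: blocks at 24
36 + 24 = 60

60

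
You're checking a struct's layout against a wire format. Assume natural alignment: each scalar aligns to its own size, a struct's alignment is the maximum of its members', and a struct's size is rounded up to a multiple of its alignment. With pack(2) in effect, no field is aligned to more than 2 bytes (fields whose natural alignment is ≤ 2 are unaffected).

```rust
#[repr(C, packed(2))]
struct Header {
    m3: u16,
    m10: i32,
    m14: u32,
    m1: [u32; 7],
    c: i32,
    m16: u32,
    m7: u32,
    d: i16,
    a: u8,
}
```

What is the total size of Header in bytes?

54

@0: m3 [2B, align 2] → 2
@2: m10 [4B, align 2] → 6
@6: m14 [4B, align 2] → 10
@10: m1 [28B, align 2] → 38
@38: c [4B, align 2] → 42
@42: m16 [4B, align 2] → 46
@46: m7 [4B, align 2] → 50
@50: d [2B, align 2] → 52
@52: a [1B, align 1] → 53
+1 tail pad (align 2)
size 54, align 2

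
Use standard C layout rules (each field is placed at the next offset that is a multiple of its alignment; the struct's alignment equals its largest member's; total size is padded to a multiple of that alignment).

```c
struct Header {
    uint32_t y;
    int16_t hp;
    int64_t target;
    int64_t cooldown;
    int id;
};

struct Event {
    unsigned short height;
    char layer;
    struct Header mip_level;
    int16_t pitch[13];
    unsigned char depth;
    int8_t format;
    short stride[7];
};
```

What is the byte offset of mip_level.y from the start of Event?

Header: y at 0 (size 4, align 4) → ends 4; hp at 4 (size 2, align 2) → ends 6; pad 2 to align 8 for target; target at 8 (size 8, align 8) → ends 16; cooldown at 16 (size 8, align 8) → ends 24; id at 24 (size 4, align 4) → ends 28; tail pad 4 to reach multiple of 8; total 32 bytes, alignment 8
height at 0 (size 2, align 2) → ends 2
layer at 2 (size 1, align 1) → ends 3
pad 5 to align 8 for mip_level
mip_level at 8 (size 32, align 8) → ends 40
within Header: y at 0
8 + 0 = 8

8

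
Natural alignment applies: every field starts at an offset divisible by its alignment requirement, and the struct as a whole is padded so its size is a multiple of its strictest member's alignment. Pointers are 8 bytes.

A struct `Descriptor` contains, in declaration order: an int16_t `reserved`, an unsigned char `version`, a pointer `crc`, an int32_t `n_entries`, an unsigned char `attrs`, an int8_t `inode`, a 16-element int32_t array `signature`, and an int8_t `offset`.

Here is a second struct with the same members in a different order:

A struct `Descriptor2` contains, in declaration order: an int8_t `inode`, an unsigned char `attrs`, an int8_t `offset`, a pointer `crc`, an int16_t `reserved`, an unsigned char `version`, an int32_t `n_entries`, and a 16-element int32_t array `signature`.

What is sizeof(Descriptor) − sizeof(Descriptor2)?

8

0..2  reserved  (2B, 2-aligned)
2..3  version  (1B, 1-aligned)
3..8  -- padding (5B)
8..16  crc  (8B, 8-aligned)
16..20  n_entries  (4B, 4-aligned)
20..21  attrs  (1B, 1-aligned)
21..22  inode  (1B, 1-aligned)
22..24  -- padding (2B)
24..88  signature  (64B, 4-aligned)
88..89  offset  (1B, 1-aligned)
89..96  -- tail padding (7B)
sizeof = 96, alignof = 8
— Descriptor2 —
0..1  inode  (1B, 1-aligned)
1..2  attrs  (1B, 1-aligned)
2..3  offset  (1B, 1-aligned)
3..8  -- padding (5B)
8..16  crc  (8B, 8-aligned)
16..18  reserved  (2B, 2-aligned)
18..19  version  (1B, 1-aligned)
19..20  -- padding (1B)
20..24  n_entries  (4B, 4-aligned)
24..88  signature  (64B, 4-aligned)
sizeof = 88, alignof = 8
96 − 88 = 8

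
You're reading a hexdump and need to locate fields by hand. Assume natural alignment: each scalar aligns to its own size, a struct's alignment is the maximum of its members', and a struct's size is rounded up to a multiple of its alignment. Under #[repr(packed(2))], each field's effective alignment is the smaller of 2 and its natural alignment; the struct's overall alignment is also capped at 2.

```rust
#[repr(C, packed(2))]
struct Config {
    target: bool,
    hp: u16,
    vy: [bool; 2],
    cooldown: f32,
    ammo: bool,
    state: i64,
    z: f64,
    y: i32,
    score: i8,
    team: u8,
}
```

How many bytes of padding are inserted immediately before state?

1

target at 0 (size 1, align 1) → ends 1
pad 1 to align 2 for hp
hp at 2 (size 2, align 2) → ends 4
vy at 4 (size 2, align 1) → ends 6
cooldown at 6 (size 4, align 2) → ends 10
ammo at 10 (size 1, align 1) → ends 11
pad 1 to align 2 for state
state at 12 (size 8, align 2) → ends 20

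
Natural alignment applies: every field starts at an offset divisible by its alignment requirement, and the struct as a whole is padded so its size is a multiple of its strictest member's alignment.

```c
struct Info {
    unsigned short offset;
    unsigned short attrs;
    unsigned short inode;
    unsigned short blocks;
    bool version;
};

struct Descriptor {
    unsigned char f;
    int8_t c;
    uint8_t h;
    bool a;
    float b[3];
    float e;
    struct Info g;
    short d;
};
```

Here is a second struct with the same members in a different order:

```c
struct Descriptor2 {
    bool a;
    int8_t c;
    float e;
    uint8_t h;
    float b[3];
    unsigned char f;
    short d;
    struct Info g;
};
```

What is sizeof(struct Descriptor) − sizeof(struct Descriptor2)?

-8

Info: 0..2  offset  (2B, 2-aligned); 2..4  attrs  (2B, 2-aligned); 4..6  inode  (2B, 2-aligned); 6..8  blocks  (2B, 2-aligned); 8..9  version  (1B, 1-aligned); 9..10  -- tail padding (1B); sizeof = 10, alignof = 2
0..1  f  (1B, 1-aligned)
1..2  c  (1B, 1-aligned)
2..3  h  (1B, 1-aligned)
3..4  a  (1B, 1-aligned)
4..16  b  (12B, 4-aligned)
16..20  e  (4B, 4-aligned)
20..30  g  (10B, 2-aligned)
30..32  d  (2B, 2-aligned)
sizeof = 32, alignof = 4
— Descriptor2 —
0..1  a  (1B, 1-aligned)
1..2  c  (1B, 1-aligned)
2..4  -- padding (2B)
4..8  e  (4B, 4-aligned)
8..9  h  (1B, 1-aligned)
9..12  -- padding (3B)
12..24  b  (12B, 4-aligned)
24..25  f  (1B, 1-aligned)
25..26  -- padding (1B)
26..28  d  (2B, 2-aligned)
28..38  g  (10B, 2-aligned)
38..40  -- tail padding (2B)
sizeof = 40, alignof = 4
32 − 40 = -8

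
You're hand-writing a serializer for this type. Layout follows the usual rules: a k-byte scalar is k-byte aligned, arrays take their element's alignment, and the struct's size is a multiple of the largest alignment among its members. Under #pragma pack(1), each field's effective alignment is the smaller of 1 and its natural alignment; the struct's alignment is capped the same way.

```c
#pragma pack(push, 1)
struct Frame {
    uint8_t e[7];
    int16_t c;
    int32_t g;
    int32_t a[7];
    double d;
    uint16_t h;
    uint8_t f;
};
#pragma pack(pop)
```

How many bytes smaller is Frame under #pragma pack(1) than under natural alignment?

natural layout:
  e at 0 (size 7, align 1) → ends 7
  pad 1 to align 2 for c
  c at 8 (size 2, align 2) → ends 10
  pad 2 to align 4 for g
  g at 12 (size 4, align 4) → ends 16
  a at 16 (size 28, align 4) → ends 44
  pad 4 to align 8 for d
  d at 48 (size 8, align 8) → ends 56
  h at 56 (size 2, align 2) → ends 58
  f at 58 (size 1, align 1) → ends 59
  tail pad 5 to reach multiple of 8
  total 64 bytes, alignment 8
packed(1) layout:
  e at 0 (size 7, align 1) → ends 7
  c at 7 (size 2, align 1) → ends 9
  g at 9 (size 4, align 1) → ends 13
  a at 13 (size 28, align 1) → ends 41
  d at 41 (size 8, align 1) → ends 49
  h at 49 (size 2, align 1) → ends 51
  f at 51 (size 1, align 1) → ends 52
  total 52 bytes, alignment 1
64 − 52 = 12

12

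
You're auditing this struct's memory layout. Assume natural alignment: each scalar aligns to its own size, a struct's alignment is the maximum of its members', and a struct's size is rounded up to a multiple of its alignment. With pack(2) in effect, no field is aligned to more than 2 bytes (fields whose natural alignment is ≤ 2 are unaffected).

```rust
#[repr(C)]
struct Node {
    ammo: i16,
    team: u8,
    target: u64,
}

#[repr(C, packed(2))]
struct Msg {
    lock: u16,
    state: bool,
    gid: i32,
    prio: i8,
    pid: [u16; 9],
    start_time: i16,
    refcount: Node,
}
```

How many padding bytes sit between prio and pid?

1

Node: @0: ammo [2B, align 2] → 2; @2: team [1B, align 1] → 3; +5 pad (align 8); @8: target [8B, align 8] → 16; size 16, align 8
@0: lock [2B, align 2] → 2
@2: state [1B, align 1] → 3
+1 pad (align 2)
@4: gid [4B, align 2] → 8
@8: prio [1B, align 1] → 9
+1 pad (align 2)
@10: pid [18B, align 2] → 28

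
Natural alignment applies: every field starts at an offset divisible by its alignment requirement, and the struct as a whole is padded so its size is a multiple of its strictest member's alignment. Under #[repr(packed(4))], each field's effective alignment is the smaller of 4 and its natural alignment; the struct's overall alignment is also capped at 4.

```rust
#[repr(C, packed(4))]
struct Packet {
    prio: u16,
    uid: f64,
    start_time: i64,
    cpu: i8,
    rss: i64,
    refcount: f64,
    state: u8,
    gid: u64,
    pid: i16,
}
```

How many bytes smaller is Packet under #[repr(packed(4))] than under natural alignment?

natural layout:
  prio at 0 (size 2, align 2) → ends 2
  pad 6 to align 8 for uid
  uid at 8 (size 8, align 8) → ends 16
  start_time at 16 (size 8, align 8) → ends 24
  cpu at 24 (size 1, align 1) → ends 25
  pad 7 to align 8 for rss
  rss at 32 (size 8, align 8) → ends 40
  refcount at 40 (size 8, align 8) → ends 48
  state at 48 (size 1, align 1) → ends 49
  pad 7 to align 8 for gid
  gid at 56 (size 8, align 8) → ends 64
  pid at 64 (size 2, align 2) → ends 66
  tail pad 6 to reach multiple of 8
  total 72 bytes, alignment 8
packed(4) layout:
  prio at 0 (size 2, align 2) → ends 2
  pad 2 to align 4 for uid
  uid at 4 (size 8, align 4) → ends 12
  start_time at 12 (size 8, align 4) → ends 20
  cpu at 20 (size 1, align 1) → ends 21
  pad 3 to align 4 for rss
  rss at 24 (size 8, align 4) → ends 32
  refcount at 32 (size 8, align 4) → ends 40
  state at 40 (size 1, align 1) → ends 41
  pad 3 to align 4 for gid
  gid at 44 (size 8, align 4) → ends 52
  pid at 52 (size 2, align 2) → ends 54
  tail pad 2 to reach multiple of 4
  total 56 bytes, alignment 4
72 − 56 = 16

16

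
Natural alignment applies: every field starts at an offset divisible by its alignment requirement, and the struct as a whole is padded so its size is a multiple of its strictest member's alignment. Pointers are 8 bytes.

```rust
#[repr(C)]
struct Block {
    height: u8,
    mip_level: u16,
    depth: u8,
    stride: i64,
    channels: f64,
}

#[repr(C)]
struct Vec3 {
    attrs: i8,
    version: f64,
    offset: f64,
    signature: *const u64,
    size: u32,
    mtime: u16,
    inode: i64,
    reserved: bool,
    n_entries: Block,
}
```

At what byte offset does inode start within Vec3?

Block: @0: height [1B, align 1] → 1; +1 pad (align 2); @2: mip_level [2B, align 2] → 4; @4: depth [1B, align 1] → 5; +3 pad (align 8); @8: stride [8B, align 8] → 16; @16: channels [8B, align 8] → 24; size 24, align 8
@0: attrs [1B, align 1] → 1
+7 pad (align 8)
@8: version [8B, align 8] → 16
@16: offset [8B, align 8] → 24
@24: signature [8B, align 8] → 32
@32: size [4B, align 4] → 36
@36: mtime [2B, align 2] → 38
+2 pad (align 8)
@40: inode [8B, align 8] → 48

40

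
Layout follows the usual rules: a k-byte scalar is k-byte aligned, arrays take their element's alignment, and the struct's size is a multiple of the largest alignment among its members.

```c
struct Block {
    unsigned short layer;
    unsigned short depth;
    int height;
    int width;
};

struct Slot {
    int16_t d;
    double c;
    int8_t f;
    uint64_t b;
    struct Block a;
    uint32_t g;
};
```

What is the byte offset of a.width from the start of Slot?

Block: 0..2  layer  (2B, 2-aligned); 2..4  depth  (2B, 2-aligned); 4..8  height  (4B, 4-aligned); 8..12  width  (4B, 4-aligned); sizeof = 12, alignof = 4
0..2  d  (2B, 2-aligned)
2..8  -- padding (6B)
8..16  c  (8B, 8-aligned)
16..17  f  (1B, 1-aligned)
17..24  -- padding (7B)
24..32  b  (8B, 8-aligned)
32..44  a  (12B, 4-aligned)
within Block: width at 8
32 + 8 = 40

40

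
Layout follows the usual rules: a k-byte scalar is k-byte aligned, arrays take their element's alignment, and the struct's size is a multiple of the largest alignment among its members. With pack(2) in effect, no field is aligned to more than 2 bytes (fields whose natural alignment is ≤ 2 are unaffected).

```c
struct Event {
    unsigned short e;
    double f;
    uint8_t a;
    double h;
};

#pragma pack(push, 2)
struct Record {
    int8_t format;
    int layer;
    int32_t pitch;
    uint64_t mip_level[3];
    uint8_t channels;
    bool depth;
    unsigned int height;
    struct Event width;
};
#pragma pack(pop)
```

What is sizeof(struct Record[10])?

720

Event: @0: e [2B, align 2] → 2; +6 pad (align 8); @8: f [8B, align 8] → 16; @16: a [1B, align 1] → 17; +7 pad (align 8); @24: h [8B, align 8] → 32; size 32, align 8
@0: format [1B, align 1] → 1
+1 pad (align 2)
@2: layer [4B, align 2] → 6
@6: pitch [4B, align 2] → 10
@10: mip_level [24B, align 2] → 34
@34: channels [1B, align 1] → 35
@35: depth [1B, align 1] → 36
@36: height [4B, align 2] → 40
@40: width [32B, align 2] → 72
size 72, align 2
array of 10: 10 × 72 = 720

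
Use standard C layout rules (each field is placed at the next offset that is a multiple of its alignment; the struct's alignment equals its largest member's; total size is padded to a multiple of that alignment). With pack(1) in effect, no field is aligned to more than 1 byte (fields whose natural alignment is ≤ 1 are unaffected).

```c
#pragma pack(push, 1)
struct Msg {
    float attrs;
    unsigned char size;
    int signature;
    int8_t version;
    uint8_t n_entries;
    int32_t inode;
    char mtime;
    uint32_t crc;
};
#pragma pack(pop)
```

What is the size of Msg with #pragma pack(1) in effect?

attrs at 0 (size 4, align 1) → ends 4
size at 4 (size 1, align 1) → ends 5
signature at 5 (size 4, align 1) → ends 9
version at 9 (size 1, align 1) → ends 10
n_entries at 10 (size 1, align 1) → ends 11
inode at 11 (size 4, align 1) → ends 15
mtime at 15 (size 1, align 1) → ends 16
crc at 16 (size 4, align 1) → ends 20
total 20 bytes, alignment 1

20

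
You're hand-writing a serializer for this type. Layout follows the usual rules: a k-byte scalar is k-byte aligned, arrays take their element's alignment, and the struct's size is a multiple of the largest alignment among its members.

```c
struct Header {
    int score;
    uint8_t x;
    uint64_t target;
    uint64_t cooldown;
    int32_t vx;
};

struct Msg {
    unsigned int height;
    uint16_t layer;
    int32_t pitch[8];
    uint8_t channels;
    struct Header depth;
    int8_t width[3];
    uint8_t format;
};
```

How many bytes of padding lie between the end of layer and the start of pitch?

2

Header: @0: score [4B, align 4] → 4; @4: x [1B, align 1] → 5; +3 pad (align 8); @8: target [8B, align 8] → 16; @16: cooldown [8B, align 8] → 24; @24: vx [4B, align 4] → 28; +4 tail pad (align 8); size 32, align 8
@0: height [4B, align 4] → 4
@4: layer [2B, align 2] → 6
+2 pad (align 4)
@8: pitch [32B, align 4] → 40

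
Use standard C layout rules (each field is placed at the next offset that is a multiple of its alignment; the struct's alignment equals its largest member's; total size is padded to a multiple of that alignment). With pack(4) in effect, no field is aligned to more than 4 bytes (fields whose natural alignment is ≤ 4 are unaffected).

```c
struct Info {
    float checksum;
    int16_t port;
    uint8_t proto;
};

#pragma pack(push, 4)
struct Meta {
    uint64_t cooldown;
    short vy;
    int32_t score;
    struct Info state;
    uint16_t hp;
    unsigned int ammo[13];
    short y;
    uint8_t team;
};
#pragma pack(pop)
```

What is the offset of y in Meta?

Info: @0: checksum [4B, align 4] → 4; @4: port [2B, align 2] → 6; @6: proto [1B, align 1] → 7; +1 tail pad (align 4); size 8, align 4
@0: cooldown [8B, align 4] → 8
@8: vy [2B, align 2] → 10
+2 pad (align 4)
@12: score [4B, align 4] → 16
@16: state [8B, align 4] → 24
@24: hp [2B, align 2] → 26
+2 pad (align 4)
@28: ammo [52B, align 4] → 80
@80: y [2B, align 2] → 82

80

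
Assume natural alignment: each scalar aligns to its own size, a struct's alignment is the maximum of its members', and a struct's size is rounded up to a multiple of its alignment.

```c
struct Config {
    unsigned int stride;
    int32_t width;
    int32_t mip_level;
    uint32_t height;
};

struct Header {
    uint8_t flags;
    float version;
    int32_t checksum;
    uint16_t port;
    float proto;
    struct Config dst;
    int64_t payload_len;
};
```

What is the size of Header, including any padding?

Config: 0..4  stride  (4B, 4-aligned); 4..8  width  (4B, 4-aligned); 8..12  mip_level  (4B, 4-aligned); 12..16  height  (4B, 4-aligned); sizeof = 16, alignof = 4
0..1  flags  (1B, 1-aligned)
1..4  -- padding (3B)
4..8  version  (4B, 4-aligned)
8..12  checksum  (4B, 4-aligned)
12..14  port  (2B, 2-aligned)
14..16  -- padding (2B)
16..20  proto  (4B, 4-aligned)
20..36  dst  (16B, 4-aligned)
36..40  -- padding (4B)
40..48  payload_len  (8B, 8-aligned)
sizeof = 48, alignof = 8

48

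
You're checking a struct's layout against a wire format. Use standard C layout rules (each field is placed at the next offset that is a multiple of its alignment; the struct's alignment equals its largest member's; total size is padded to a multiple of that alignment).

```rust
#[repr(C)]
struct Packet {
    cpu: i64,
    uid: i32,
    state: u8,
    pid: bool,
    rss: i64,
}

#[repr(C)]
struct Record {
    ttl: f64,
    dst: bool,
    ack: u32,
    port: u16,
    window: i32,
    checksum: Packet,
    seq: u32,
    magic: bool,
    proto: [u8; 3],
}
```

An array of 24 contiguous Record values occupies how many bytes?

Packet: cpu at 0 (size 8, align 8) → ends 8; uid at 8 (size 4, align 4) → ends 12; state at 12 (size 1, align 1) → ends 13; pid at 13 (size 1, align 1) → ends 14; pad 2 to align 8 for rss; rss at 16 (size 8, align 8) → ends 24; total 24 bytes, alignment 8
ttl at 0 (size 8, align 8) → ends 8
dst at 8 (size 1, align 1) → ends 9
pad 3 to align 4 for ack
ack at 12 (size 4, align 4) → ends 16
port at 16 (size 2, align 2) → ends 18
pad 2 to align 4 for window
window at 20 (size 4, align 4) → ends 24
checksum at 24 (size 24, align 8) → ends 48
seq at 48 (size 4, align 4) → ends 52
magic at 52 (size 1, align 1) → ends 53
proto at 53 (size 3, align 1) → ends 56
total 56 bytes, alignment 8
array of 24: 24 × 56 = 1344

1344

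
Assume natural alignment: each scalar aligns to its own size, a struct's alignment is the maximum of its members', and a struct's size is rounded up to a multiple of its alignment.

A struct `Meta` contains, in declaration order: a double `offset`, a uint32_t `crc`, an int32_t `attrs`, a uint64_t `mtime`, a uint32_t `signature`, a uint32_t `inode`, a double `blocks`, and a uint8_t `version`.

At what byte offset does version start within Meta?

0..8  offset  (8B, 8-aligned)
8..12  crc  (4B, 4-aligned)
12..16  attrs  (4B, 4-aligned)
16..24  mtime  (8B, 8-aligned)
24..28  signature  (4B, 4-aligned)
28..32  inode  (4B, 4-aligned)
32..40  blocks  (8B, 8-aligned)
40..41  version  (1B, 1-aligned)

40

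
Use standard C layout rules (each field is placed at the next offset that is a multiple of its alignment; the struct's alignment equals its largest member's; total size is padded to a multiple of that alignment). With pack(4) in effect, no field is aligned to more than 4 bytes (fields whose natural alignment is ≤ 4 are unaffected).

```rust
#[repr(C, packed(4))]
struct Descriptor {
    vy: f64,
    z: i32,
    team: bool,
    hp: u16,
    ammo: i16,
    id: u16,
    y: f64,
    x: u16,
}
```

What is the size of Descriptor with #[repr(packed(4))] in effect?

32

@0: vy [8B, align 4] → 8
@8: z [4B, align 4] → 12
@12: team [1B, align 1] → 13
+1 pad (align 2)
@14: hp [2B, align 2] → 16
@16: ammo [2B, align 2] → 18
@18: id [2B, align 2] → 20
@20: y [8B, align 4] → 28
@28: x [2B, align 2] → 30
+2 tail pad (align 4)
size 32, align 4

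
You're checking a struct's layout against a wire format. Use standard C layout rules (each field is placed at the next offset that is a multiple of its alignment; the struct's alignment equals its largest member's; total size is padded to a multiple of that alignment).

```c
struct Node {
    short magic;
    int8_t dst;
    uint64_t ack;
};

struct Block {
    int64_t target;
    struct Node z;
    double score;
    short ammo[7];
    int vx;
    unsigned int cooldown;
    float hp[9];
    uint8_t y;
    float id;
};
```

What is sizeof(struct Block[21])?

2184

Node: @0: magic [2B, align 2] → 2; @2: dst [1B, align 1] → 3; +5 pad (align 8); @8: ack [8B, align 8] → 16; size 16, align 8
@0: target [8B, align 8] → 8
@8: z [16B, align 8] → 24
@24: score [8B, align 8] → 32
@32: ammo [14B, align 2] → 46
+2 pad (align 4)
@48: vx [4B, align 4] → 52
@52: cooldown [4B, align 4] → 56
@56: hp [36B, align 4] → 92
@92: y [1B, align 1] → 93
+3 pad (align 4)
@96: id [4B, align 4] → 100
+4 tail pad (align 8)
size 104, align 8
array of 21: 21 × 104 = 2184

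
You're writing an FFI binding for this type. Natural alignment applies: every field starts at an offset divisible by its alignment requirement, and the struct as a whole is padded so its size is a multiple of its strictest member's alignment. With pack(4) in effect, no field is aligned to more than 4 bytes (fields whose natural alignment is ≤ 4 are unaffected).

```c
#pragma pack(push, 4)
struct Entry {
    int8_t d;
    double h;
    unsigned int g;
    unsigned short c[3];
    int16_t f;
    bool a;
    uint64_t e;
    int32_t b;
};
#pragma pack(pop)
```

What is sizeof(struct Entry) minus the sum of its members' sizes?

d at 0 (size 1, align 1) → ends 1
pad 3 to align 4 for h
h at 4 (size 8, align 4) → ends 12
g at 12 (size 4, align 4) → ends 16
c at 16 (size 6, align 2) → ends 22
f at 22 (size 2, align 2) → ends 24
a at 24 (size 1, align 1) → ends 25
pad 3 to align 4 for e
e at 28 (size 8, align 4) → ends 36
b at 36 (size 4, align 4) → ends 40
total 40 bytes, alignment 4
data bytes 34, size 40 → padding 6

6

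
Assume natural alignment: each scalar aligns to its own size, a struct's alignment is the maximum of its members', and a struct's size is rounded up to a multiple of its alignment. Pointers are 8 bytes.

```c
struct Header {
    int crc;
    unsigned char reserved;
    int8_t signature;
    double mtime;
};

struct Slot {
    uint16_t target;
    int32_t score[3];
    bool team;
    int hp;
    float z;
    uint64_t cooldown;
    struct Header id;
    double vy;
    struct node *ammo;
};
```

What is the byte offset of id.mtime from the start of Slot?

48

Header: crc at 0 (size 4, align 4) → ends 4; reserved at 4 (size 1, align 1) → ends 5; signature at 5 (size 1, align 1) → ends 6; pad 2 to align 8 for mtime; mtime at 8 (size 8, align 8) → ends 16; total 16 bytes, alignment 8
target at 0 (size 2, align 2) → ends 2
pad 2 to align 4 for score
score at 4 (size 12, align 4) → ends 16
team at 16 (size 1, align 1) → ends 17
pad 3 to align 4 for hp
hp at 20 (size 4, align 4) → ends 24
z at 24 (size 4, align 4) → ends 28
pad 4 to align 8 for cooldown
cooldown at 32 (size 8, align 8) → ends 40
id at 40 (size 16, align 8) → ends 56
within Header: mtime at 8
40 + 8 = 48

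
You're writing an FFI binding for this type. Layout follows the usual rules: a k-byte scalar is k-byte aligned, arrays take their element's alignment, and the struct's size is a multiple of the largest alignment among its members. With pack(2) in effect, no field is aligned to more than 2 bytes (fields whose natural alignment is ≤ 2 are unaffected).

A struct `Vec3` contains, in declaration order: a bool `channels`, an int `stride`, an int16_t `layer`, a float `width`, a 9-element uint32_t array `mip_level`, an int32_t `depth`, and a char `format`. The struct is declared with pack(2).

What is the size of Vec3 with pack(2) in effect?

54

channels at 0 (size 1, align 1) → ends 1
pad 1 to align 2 for stride
stride at 2 (size 4, align 2) → ends 6
layer at 6 (size 2, align 2) → ends 8
width at 8 (size 4, align 2) → ends 12
mip_level at 12 (size 36, align 2) → ends 48
depth at 48 (size 4, align 2) → ends 52
format at 52 (size 1, align 1) → ends 53
tail pad 1 to reach multiple of 2
total 54 bytes, alignment 2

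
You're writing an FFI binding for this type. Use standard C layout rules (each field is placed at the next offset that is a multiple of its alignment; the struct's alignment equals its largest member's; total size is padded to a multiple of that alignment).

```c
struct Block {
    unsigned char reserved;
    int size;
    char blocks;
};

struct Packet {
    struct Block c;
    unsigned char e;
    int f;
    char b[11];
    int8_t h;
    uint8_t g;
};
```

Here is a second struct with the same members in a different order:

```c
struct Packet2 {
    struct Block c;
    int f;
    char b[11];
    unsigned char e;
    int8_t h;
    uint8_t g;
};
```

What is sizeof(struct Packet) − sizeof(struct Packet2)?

Block: @0: reserved [1B, align 1] → 1; +3 pad (align 4); @4: size [4B, align 4] → 8; @8: blocks [1B, align 1] → 9; +3 tail pad (align 4); size 12, align 4
@0: c [12B, align 4] → 12
@12: e [1B, align 1] → 13
+3 pad (align 4)
@16: f [4B, align 4] → 20
@20: b [11B, align 1] → 31
@31: h [1B, align 1] → 32
@32: g [1B, align 1] → 33
+3 tail pad (align 4)
size 36, align 4
— Packet2 —
@0: c [12B, align 4] → 12
@12: f [4B, align 4] → 16
@16: b [11B, align 1] → 27
@27: e [1B, align 1] → 28
@28: h [1B, align 1] → 29
@29: g [1B, align 1] → 30
+2 tail pad (align 4)
size 32, align 4
36 − 32 = 4

4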